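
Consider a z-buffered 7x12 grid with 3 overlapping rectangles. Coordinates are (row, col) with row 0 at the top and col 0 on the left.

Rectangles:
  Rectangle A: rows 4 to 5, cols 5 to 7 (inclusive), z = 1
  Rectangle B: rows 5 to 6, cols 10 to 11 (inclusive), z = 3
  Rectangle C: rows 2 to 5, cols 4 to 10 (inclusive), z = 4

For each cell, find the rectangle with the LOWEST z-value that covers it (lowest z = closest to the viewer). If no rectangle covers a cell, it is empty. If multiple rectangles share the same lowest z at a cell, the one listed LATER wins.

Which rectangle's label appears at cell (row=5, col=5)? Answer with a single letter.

Check cell (5,5):
  A: rows 4-5 cols 5-7 z=1 -> covers; best now A (z=1)
  B: rows 5-6 cols 10-11 -> outside (col miss)
  C: rows 2-5 cols 4-10 z=4 -> covers; best now A (z=1)
Winner: A at z=1

Answer: A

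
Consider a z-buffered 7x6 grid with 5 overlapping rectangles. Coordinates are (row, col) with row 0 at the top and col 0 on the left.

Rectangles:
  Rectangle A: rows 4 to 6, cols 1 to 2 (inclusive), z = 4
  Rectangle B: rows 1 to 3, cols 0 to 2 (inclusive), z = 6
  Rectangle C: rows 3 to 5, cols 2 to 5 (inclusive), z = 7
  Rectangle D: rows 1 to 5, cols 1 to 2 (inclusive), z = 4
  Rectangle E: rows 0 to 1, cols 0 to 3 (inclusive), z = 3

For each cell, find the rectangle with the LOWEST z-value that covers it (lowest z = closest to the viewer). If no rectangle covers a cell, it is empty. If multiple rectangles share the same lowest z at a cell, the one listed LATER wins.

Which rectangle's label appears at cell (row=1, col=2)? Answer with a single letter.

Check cell (1,2):
  A: rows 4-6 cols 1-2 -> outside (row miss)
  B: rows 1-3 cols 0-2 z=6 -> covers; best now B (z=6)
  C: rows 3-5 cols 2-5 -> outside (row miss)
  D: rows 1-5 cols 1-2 z=4 -> covers; best now D (z=4)
  E: rows 0-1 cols 0-3 z=3 -> covers; best now E (z=3)
Winner: E at z=3

Answer: E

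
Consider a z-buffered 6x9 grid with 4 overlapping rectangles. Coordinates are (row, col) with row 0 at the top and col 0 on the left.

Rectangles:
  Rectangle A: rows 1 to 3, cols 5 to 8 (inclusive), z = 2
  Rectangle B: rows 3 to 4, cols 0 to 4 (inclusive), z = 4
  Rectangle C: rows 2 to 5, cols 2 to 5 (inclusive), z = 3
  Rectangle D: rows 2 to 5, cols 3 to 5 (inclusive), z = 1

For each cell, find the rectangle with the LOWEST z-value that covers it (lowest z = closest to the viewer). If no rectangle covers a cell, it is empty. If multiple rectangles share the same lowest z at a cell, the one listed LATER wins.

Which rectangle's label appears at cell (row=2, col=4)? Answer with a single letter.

Answer: D

Derivation:
Check cell (2,4):
  A: rows 1-3 cols 5-8 -> outside (col miss)
  B: rows 3-4 cols 0-4 -> outside (row miss)
  C: rows 2-5 cols 2-5 z=3 -> covers; best now C (z=3)
  D: rows 2-5 cols 3-5 z=1 -> covers; best now D (z=1)
Winner: D at z=1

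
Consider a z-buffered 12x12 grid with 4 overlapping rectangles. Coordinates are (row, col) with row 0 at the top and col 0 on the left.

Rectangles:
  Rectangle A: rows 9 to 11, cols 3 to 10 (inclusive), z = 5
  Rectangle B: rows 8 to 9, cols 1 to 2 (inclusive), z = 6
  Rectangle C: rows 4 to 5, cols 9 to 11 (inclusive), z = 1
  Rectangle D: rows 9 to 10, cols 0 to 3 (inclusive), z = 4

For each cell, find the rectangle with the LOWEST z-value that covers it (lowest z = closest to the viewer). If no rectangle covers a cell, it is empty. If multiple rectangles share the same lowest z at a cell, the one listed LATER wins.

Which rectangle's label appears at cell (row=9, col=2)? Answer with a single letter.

Check cell (9,2):
  A: rows 9-11 cols 3-10 -> outside (col miss)
  B: rows 8-9 cols 1-2 z=6 -> covers; best now B (z=6)
  C: rows 4-5 cols 9-11 -> outside (row miss)
  D: rows 9-10 cols 0-3 z=4 -> covers; best now D (z=4)
Winner: D at z=4

Answer: D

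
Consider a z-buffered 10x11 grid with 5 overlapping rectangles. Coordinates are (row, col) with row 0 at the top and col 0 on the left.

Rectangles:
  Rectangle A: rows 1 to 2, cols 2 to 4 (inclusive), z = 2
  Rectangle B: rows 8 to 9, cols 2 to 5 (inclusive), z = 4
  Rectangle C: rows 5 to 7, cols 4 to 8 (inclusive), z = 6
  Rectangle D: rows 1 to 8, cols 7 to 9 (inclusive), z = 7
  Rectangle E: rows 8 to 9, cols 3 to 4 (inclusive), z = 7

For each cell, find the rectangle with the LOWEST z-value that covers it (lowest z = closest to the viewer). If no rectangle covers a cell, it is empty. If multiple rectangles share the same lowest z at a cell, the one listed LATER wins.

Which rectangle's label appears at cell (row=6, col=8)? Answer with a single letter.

Answer: C

Derivation:
Check cell (6,8):
  A: rows 1-2 cols 2-4 -> outside (row miss)
  B: rows 8-9 cols 2-5 -> outside (row miss)
  C: rows 5-7 cols 4-8 z=6 -> covers; best now C (z=6)
  D: rows 1-8 cols 7-9 z=7 -> covers; best now C (z=6)
  E: rows 8-9 cols 3-4 -> outside (row miss)
Winner: C at z=6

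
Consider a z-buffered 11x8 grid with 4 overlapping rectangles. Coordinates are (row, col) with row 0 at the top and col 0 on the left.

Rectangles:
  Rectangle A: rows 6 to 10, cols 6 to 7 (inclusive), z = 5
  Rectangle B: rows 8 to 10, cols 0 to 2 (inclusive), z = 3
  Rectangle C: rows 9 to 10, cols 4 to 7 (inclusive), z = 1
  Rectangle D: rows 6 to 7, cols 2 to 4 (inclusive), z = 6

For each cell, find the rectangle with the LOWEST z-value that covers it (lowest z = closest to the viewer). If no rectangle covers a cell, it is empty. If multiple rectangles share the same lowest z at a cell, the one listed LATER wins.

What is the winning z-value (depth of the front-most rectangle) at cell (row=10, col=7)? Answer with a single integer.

Check cell (10,7):
  A: rows 6-10 cols 6-7 z=5 -> covers; best now A (z=5)
  B: rows 8-10 cols 0-2 -> outside (col miss)
  C: rows 9-10 cols 4-7 z=1 -> covers; best now C (z=1)
  D: rows 6-7 cols 2-4 -> outside (row miss)
Winner: C at z=1

Answer: 1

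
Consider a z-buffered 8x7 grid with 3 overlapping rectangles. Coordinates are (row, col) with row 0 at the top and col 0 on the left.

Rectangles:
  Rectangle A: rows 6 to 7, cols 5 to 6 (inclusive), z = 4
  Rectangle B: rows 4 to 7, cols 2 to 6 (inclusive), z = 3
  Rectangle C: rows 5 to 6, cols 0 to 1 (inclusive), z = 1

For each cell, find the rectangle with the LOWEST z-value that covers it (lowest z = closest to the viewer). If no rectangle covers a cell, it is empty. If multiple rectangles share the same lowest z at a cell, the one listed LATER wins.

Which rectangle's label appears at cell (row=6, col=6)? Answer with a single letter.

Answer: B

Derivation:
Check cell (6,6):
  A: rows 6-7 cols 5-6 z=4 -> covers; best now A (z=4)
  B: rows 4-7 cols 2-6 z=3 -> covers; best now B (z=3)
  C: rows 5-6 cols 0-1 -> outside (col miss)
Winner: B at z=3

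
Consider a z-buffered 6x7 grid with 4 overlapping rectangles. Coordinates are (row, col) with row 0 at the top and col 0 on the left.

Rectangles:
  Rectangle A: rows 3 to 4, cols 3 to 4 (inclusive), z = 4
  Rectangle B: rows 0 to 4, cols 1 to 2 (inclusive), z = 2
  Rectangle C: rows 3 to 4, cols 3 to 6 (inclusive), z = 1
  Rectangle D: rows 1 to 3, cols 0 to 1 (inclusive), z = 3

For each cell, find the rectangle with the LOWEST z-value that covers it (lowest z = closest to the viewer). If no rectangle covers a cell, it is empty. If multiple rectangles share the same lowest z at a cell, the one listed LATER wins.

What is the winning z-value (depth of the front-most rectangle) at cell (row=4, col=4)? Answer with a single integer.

Answer: 1

Derivation:
Check cell (4,4):
  A: rows 3-4 cols 3-4 z=4 -> covers; best now A (z=4)
  B: rows 0-4 cols 1-2 -> outside (col miss)
  C: rows 3-4 cols 3-6 z=1 -> covers; best now C (z=1)
  D: rows 1-3 cols 0-1 -> outside (row miss)
Winner: C at z=1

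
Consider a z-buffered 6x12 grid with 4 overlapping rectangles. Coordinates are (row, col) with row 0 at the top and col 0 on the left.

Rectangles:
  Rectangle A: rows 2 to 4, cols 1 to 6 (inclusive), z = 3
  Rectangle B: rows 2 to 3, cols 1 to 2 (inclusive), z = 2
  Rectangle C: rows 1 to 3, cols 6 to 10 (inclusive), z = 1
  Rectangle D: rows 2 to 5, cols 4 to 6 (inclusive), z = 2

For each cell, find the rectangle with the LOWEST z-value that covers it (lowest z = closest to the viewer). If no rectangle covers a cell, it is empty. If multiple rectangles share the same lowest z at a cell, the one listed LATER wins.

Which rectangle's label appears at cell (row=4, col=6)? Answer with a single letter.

Check cell (4,6):
  A: rows 2-4 cols 1-6 z=3 -> covers; best now A (z=3)
  B: rows 2-3 cols 1-2 -> outside (row miss)
  C: rows 1-3 cols 6-10 -> outside (row miss)
  D: rows 2-5 cols 4-6 z=2 -> covers; best now D (z=2)
Winner: D at z=2

Answer: D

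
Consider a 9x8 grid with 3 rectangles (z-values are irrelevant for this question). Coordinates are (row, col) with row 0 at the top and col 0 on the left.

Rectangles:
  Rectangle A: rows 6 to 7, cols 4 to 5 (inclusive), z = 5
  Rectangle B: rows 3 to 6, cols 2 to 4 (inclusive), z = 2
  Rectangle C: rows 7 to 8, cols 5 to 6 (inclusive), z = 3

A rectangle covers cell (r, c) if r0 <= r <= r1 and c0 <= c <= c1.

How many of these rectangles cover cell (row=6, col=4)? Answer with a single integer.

Check cell (6,4):
  A: rows 6-7 cols 4-5 -> covers
  B: rows 3-6 cols 2-4 -> covers
  C: rows 7-8 cols 5-6 -> outside (row miss)
Count covering = 2

Answer: 2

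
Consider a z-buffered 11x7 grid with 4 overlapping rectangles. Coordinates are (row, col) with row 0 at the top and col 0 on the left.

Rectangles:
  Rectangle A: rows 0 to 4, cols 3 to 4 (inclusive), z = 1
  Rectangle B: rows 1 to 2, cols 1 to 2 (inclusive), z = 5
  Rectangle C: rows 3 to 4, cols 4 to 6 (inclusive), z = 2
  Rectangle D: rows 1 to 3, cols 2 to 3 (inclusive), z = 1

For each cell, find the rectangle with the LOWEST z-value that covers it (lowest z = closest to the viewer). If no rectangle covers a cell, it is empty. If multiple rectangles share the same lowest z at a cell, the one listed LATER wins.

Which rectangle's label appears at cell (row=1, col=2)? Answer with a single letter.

Check cell (1,2):
  A: rows 0-4 cols 3-4 -> outside (col miss)
  B: rows 1-2 cols 1-2 z=5 -> covers; best now B (z=5)
  C: rows 3-4 cols 4-6 -> outside (row miss)
  D: rows 1-3 cols 2-3 z=1 -> covers; best now D (z=1)
Winner: D at z=1

Answer: D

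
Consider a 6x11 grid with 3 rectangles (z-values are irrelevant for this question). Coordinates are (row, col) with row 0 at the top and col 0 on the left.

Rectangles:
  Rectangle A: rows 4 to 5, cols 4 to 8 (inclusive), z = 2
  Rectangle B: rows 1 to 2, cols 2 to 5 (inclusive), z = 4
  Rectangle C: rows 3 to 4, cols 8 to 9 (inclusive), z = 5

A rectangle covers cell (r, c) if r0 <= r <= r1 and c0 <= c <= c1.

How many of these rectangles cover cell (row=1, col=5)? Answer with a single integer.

Check cell (1,5):
  A: rows 4-5 cols 4-8 -> outside (row miss)
  B: rows 1-2 cols 2-5 -> covers
  C: rows 3-4 cols 8-9 -> outside (row miss)
Count covering = 1

Answer: 1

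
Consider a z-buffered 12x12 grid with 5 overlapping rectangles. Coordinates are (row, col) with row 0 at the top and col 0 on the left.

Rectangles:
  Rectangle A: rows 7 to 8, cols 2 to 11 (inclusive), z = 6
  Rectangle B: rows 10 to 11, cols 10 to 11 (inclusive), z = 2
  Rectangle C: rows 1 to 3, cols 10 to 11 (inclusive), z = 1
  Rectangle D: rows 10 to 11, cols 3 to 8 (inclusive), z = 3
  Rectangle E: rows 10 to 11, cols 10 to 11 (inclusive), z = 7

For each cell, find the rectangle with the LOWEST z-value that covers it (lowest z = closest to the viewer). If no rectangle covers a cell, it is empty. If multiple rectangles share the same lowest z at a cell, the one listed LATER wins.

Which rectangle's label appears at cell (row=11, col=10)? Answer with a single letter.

Check cell (11,10):
  A: rows 7-8 cols 2-11 -> outside (row miss)
  B: rows 10-11 cols 10-11 z=2 -> covers; best now B (z=2)
  C: rows 1-3 cols 10-11 -> outside (row miss)
  D: rows 10-11 cols 3-8 -> outside (col miss)
  E: rows 10-11 cols 10-11 z=7 -> covers; best now B (z=2)
Winner: B at z=2

Answer: B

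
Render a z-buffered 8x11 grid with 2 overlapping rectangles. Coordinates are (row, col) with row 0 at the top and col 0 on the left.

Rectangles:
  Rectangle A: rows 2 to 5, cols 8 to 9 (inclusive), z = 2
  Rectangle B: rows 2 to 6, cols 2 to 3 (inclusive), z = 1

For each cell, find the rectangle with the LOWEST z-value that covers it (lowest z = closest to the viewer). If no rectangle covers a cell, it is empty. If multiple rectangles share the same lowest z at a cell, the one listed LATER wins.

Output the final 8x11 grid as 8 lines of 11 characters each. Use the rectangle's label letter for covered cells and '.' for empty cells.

...........
...........
..BB....AA.
..BB....AA.
..BB....AA.
..BB....AA.
..BB.......
...........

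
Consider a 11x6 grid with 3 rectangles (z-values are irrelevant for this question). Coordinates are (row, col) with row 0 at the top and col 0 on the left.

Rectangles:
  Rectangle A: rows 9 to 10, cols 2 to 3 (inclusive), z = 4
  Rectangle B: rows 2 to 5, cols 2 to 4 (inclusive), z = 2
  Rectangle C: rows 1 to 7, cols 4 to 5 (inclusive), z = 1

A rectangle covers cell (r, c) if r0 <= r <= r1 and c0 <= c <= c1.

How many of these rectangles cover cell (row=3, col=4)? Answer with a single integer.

Answer: 2

Derivation:
Check cell (3,4):
  A: rows 9-10 cols 2-3 -> outside (row miss)
  B: rows 2-5 cols 2-4 -> covers
  C: rows 1-7 cols 4-5 -> covers
Count covering = 2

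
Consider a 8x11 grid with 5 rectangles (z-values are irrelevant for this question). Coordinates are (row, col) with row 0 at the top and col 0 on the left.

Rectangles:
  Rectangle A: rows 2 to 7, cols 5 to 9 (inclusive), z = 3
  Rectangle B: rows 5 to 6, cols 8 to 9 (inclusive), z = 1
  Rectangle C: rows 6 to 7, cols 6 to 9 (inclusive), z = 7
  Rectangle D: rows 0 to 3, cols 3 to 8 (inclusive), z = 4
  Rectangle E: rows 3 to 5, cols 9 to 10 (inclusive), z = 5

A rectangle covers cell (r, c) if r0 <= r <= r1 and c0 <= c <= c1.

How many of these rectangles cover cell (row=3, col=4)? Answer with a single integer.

Check cell (3,4):
  A: rows 2-7 cols 5-9 -> outside (col miss)
  B: rows 5-6 cols 8-9 -> outside (row miss)
  C: rows 6-7 cols 6-9 -> outside (row miss)
  D: rows 0-3 cols 3-8 -> covers
  E: rows 3-5 cols 9-10 -> outside (col miss)
Count covering = 1

Answer: 1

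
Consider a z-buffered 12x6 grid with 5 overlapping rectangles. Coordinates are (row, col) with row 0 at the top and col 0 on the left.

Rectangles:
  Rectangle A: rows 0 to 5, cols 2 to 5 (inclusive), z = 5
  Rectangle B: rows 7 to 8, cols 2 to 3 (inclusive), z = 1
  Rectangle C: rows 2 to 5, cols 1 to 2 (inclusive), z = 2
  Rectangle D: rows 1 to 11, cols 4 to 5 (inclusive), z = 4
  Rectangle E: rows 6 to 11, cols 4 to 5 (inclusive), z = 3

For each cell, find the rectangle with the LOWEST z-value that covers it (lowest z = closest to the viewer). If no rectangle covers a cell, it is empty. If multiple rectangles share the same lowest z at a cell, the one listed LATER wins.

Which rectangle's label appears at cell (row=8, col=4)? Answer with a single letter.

Check cell (8,4):
  A: rows 0-5 cols 2-5 -> outside (row miss)
  B: rows 7-8 cols 2-3 -> outside (col miss)
  C: rows 2-5 cols 1-2 -> outside (row miss)
  D: rows 1-11 cols 4-5 z=4 -> covers; best now D (z=4)
  E: rows 6-11 cols 4-5 z=3 -> covers; best now E (z=3)
Winner: E at z=3

Answer: E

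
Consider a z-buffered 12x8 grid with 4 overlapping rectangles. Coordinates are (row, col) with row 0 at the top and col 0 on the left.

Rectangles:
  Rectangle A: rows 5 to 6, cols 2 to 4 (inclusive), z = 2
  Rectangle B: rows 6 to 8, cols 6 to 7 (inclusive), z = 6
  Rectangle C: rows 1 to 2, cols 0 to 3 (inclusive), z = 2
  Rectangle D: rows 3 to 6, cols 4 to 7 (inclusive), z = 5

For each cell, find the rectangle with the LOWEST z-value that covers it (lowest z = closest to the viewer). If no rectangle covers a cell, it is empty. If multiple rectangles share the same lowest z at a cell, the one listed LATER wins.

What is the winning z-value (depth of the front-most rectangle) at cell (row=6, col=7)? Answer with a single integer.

Answer: 5

Derivation:
Check cell (6,7):
  A: rows 5-6 cols 2-4 -> outside (col miss)
  B: rows 6-8 cols 6-7 z=6 -> covers; best now B (z=6)
  C: rows 1-2 cols 0-3 -> outside (row miss)
  D: rows 3-6 cols 4-7 z=5 -> covers; best now D (z=5)
Winner: D at z=5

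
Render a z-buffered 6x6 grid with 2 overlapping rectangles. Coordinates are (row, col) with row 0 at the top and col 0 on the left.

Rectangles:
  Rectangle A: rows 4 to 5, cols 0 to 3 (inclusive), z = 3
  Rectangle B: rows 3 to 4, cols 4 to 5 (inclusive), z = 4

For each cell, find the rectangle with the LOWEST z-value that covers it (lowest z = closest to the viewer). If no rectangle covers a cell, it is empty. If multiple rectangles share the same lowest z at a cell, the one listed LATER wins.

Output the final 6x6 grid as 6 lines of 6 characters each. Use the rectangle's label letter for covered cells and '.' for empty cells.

......
......
......
....BB
AAAABB
AAAA..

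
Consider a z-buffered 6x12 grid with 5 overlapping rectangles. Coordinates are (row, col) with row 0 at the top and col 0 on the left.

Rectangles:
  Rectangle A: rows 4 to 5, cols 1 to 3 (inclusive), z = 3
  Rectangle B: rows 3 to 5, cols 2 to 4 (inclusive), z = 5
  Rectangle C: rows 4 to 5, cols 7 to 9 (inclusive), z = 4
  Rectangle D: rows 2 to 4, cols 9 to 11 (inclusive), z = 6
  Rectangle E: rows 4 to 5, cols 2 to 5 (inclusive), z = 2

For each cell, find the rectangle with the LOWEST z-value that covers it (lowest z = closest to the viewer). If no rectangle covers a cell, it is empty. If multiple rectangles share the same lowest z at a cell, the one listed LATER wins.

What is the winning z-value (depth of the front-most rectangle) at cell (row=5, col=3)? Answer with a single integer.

Answer: 2

Derivation:
Check cell (5,3):
  A: rows 4-5 cols 1-3 z=3 -> covers; best now A (z=3)
  B: rows 3-5 cols 2-4 z=5 -> covers; best now A (z=3)
  C: rows 4-5 cols 7-9 -> outside (col miss)
  D: rows 2-4 cols 9-11 -> outside (row miss)
  E: rows 4-5 cols 2-5 z=2 -> covers; best now E (z=2)
Winner: E at z=2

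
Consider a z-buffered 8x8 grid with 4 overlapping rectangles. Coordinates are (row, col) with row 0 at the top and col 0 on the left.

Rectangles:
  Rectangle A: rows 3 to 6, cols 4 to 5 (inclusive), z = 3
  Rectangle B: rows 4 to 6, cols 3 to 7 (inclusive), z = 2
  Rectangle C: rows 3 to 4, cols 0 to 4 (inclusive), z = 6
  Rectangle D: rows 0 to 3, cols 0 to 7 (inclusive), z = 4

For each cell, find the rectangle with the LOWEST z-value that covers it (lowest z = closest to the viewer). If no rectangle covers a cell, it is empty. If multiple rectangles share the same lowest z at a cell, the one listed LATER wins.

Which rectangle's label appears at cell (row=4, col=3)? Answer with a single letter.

Check cell (4,3):
  A: rows 3-6 cols 4-5 -> outside (col miss)
  B: rows 4-6 cols 3-7 z=2 -> covers; best now B (z=2)
  C: rows 3-4 cols 0-4 z=6 -> covers; best now B (z=2)
  D: rows 0-3 cols 0-7 -> outside (row miss)
Winner: B at z=2

Answer: B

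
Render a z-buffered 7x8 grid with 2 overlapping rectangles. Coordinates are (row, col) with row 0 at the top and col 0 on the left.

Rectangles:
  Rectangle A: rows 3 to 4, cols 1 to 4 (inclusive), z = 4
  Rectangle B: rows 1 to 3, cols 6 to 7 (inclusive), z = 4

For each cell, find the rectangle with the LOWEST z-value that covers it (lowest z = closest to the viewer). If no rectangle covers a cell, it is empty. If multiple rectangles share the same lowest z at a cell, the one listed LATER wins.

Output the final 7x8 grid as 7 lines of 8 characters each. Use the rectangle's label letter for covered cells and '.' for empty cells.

........
......BB
......BB
.AAAA.BB
.AAAA...
........
........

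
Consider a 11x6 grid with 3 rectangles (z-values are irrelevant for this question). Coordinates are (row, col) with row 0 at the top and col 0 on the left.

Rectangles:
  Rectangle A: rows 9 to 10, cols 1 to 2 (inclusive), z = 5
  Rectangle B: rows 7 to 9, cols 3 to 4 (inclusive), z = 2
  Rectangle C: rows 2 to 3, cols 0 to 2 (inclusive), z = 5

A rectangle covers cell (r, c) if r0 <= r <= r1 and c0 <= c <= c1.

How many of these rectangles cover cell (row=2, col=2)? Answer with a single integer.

Check cell (2,2):
  A: rows 9-10 cols 1-2 -> outside (row miss)
  B: rows 7-9 cols 3-4 -> outside (row miss)
  C: rows 2-3 cols 0-2 -> covers
Count covering = 1

Answer: 1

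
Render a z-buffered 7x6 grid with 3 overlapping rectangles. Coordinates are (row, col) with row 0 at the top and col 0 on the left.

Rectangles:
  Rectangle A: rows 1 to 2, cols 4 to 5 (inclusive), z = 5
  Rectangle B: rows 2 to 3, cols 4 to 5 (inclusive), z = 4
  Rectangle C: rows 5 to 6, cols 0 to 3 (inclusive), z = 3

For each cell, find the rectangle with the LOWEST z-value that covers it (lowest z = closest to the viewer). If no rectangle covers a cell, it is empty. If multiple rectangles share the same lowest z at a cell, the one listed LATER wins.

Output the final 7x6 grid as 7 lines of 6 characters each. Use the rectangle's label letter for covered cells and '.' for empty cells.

......
....AA
....BB
....BB
......
CCCC..
CCCC..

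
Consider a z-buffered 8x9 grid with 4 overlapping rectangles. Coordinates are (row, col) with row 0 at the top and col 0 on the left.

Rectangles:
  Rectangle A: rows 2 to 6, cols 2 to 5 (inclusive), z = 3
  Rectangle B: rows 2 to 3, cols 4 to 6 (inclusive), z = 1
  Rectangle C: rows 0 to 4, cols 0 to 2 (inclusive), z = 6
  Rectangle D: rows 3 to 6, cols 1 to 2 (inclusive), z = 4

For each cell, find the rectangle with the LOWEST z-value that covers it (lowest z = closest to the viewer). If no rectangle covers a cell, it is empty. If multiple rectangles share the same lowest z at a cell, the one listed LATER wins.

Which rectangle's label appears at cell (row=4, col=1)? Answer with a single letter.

Answer: D

Derivation:
Check cell (4,1):
  A: rows 2-6 cols 2-5 -> outside (col miss)
  B: rows 2-3 cols 4-6 -> outside (row miss)
  C: rows 0-4 cols 0-2 z=6 -> covers; best now C (z=6)
  D: rows 3-6 cols 1-2 z=4 -> covers; best now D (z=4)
Winner: D at z=4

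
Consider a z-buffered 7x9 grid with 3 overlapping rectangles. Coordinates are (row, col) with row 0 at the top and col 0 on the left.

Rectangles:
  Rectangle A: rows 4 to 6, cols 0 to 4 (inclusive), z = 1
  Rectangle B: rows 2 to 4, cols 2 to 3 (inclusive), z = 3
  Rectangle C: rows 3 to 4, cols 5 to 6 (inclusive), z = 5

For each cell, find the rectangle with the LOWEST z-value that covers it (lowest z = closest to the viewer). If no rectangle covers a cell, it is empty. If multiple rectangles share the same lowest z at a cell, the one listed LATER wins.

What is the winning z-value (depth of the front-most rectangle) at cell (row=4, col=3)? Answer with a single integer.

Answer: 1

Derivation:
Check cell (4,3):
  A: rows 4-6 cols 0-4 z=1 -> covers; best now A (z=1)
  B: rows 2-4 cols 2-3 z=3 -> covers; best now A (z=1)
  C: rows 3-4 cols 5-6 -> outside (col miss)
Winner: A at z=1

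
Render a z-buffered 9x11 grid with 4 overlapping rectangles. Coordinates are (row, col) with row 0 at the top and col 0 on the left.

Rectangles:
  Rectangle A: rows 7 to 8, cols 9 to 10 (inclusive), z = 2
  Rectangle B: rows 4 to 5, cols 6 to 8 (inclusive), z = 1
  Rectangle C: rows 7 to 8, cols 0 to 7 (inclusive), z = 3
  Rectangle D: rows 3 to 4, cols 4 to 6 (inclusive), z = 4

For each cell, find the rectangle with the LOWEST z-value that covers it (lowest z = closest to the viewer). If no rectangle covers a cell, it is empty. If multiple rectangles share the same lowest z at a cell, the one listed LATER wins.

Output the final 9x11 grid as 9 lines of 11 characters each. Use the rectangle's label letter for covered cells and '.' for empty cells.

...........
...........
...........
....DDD....
....DDBBB..
......BBB..
...........
CCCCCCCC.AA
CCCCCCCC.AA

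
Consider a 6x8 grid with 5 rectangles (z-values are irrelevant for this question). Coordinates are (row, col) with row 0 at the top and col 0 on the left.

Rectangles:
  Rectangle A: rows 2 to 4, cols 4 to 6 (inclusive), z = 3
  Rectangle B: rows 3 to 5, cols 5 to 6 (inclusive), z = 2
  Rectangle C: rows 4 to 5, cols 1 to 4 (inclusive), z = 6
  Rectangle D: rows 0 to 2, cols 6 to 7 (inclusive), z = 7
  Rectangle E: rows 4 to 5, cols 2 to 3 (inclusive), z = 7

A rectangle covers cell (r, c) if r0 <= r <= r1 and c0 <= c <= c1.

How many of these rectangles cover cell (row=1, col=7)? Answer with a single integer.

Answer: 1

Derivation:
Check cell (1,7):
  A: rows 2-4 cols 4-6 -> outside (row miss)
  B: rows 3-5 cols 5-6 -> outside (row miss)
  C: rows 4-5 cols 1-4 -> outside (row miss)
  D: rows 0-2 cols 6-7 -> covers
  E: rows 4-5 cols 2-3 -> outside (row miss)
Count covering = 1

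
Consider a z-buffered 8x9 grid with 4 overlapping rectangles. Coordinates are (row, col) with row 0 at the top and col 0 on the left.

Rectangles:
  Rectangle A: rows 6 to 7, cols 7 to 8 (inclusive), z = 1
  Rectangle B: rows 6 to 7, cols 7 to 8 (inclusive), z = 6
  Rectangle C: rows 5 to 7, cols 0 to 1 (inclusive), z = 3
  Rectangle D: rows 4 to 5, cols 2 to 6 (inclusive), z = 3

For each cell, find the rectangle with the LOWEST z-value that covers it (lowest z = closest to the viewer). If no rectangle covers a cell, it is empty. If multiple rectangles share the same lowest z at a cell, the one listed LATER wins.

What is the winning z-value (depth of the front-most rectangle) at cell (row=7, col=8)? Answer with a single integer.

Answer: 1

Derivation:
Check cell (7,8):
  A: rows 6-7 cols 7-8 z=1 -> covers; best now A (z=1)
  B: rows 6-7 cols 7-8 z=6 -> covers; best now A (z=1)
  C: rows 5-7 cols 0-1 -> outside (col miss)
  D: rows 4-5 cols 2-6 -> outside (row miss)
Winner: A at z=1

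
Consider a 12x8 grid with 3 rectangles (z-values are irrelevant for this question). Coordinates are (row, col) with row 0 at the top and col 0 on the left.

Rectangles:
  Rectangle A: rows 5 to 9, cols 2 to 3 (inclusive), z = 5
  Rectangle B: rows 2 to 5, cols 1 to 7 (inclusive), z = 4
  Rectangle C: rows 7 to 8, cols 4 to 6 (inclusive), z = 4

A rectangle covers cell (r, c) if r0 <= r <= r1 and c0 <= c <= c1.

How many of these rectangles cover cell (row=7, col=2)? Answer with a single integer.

Answer: 1

Derivation:
Check cell (7,2):
  A: rows 5-9 cols 2-3 -> covers
  B: rows 2-5 cols 1-7 -> outside (row miss)
  C: rows 7-8 cols 4-6 -> outside (col miss)
Count covering = 1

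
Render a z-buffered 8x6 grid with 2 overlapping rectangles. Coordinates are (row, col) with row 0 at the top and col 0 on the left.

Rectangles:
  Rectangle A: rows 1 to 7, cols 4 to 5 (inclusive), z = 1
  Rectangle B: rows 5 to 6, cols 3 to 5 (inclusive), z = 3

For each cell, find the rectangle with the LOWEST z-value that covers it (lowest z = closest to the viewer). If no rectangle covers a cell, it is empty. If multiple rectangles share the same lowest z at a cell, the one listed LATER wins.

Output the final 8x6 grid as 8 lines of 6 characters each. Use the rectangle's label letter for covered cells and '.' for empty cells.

......
....AA
....AA
....AA
....AA
...BAA
...BAA
....AA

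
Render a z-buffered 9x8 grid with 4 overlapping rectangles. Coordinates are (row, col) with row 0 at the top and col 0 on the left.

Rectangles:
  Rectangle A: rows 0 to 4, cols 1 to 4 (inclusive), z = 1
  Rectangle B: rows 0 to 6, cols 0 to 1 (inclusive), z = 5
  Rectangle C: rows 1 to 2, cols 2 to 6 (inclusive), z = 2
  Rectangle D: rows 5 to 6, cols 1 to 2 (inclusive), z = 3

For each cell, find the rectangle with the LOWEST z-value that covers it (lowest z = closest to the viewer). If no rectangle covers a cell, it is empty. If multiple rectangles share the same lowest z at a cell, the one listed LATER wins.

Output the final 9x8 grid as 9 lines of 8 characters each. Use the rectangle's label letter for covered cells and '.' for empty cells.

BAAAA...
BAAAACC.
BAAAACC.
BAAAA...
BAAAA...
BDD.....
BDD.....
........
........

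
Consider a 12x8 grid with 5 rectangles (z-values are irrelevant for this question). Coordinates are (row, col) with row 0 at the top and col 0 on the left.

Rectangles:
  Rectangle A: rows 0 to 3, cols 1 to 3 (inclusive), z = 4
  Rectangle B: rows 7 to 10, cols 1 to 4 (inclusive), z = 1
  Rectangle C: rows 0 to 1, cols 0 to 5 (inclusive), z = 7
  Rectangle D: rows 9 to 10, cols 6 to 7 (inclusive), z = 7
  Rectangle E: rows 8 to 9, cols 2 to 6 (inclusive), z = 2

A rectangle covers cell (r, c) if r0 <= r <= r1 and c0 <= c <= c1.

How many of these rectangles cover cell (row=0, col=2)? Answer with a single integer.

Answer: 2

Derivation:
Check cell (0,2):
  A: rows 0-3 cols 1-3 -> covers
  B: rows 7-10 cols 1-4 -> outside (row miss)
  C: rows 0-1 cols 0-5 -> covers
  D: rows 9-10 cols 6-7 -> outside (row miss)
  E: rows 8-9 cols 2-6 -> outside (row miss)
Count covering = 2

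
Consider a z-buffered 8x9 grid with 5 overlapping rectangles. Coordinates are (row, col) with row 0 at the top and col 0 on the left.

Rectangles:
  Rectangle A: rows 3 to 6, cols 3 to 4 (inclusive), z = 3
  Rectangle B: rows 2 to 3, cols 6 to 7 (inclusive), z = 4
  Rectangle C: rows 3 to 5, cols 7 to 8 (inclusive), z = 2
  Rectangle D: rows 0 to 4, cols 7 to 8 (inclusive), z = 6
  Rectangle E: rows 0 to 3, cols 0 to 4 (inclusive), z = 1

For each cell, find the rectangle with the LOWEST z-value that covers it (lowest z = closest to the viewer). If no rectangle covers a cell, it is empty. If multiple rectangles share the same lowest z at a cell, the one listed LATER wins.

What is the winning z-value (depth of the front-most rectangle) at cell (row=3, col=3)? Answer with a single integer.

Check cell (3,3):
  A: rows 3-6 cols 3-4 z=3 -> covers; best now A (z=3)
  B: rows 2-3 cols 6-7 -> outside (col miss)
  C: rows 3-5 cols 7-8 -> outside (col miss)
  D: rows 0-4 cols 7-8 -> outside (col miss)
  E: rows 0-3 cols 0-4 z=1 -> covers; best now E (z=1)
Winner: E at z=1

Answer: 1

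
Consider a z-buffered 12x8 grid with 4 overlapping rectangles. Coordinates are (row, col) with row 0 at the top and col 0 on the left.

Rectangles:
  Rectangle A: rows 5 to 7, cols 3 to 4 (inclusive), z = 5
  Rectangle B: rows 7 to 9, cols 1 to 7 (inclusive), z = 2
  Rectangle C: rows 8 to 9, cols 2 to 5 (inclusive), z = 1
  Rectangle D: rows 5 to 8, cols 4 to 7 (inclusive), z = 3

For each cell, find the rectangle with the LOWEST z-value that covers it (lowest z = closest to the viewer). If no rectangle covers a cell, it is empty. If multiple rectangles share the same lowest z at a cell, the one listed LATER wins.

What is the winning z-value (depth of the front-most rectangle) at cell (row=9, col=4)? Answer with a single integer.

Answer: 1

Derivation:
Check cell (9,4):
  A: rows 5-7 cols 3-4 -> outside (row miss)
  B: rows 7-9 cols 1-7 z=2 -> covers; best now B (z=2)
  C: rows 8-9 cols 2-5 z=1 -> covers; best now C (z=1)
  D: rows 5-8 cols 4-7 -> outside (row miss)
Winner: C at z=1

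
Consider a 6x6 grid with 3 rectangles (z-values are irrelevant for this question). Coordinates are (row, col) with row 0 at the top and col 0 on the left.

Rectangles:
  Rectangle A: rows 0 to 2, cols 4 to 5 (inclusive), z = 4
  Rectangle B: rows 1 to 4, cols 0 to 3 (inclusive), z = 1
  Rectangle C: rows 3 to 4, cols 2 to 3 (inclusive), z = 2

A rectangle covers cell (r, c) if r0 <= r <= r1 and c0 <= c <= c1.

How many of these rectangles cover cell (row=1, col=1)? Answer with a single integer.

Answer: 1

Derivation:
Check cell (1,1):
  A: rows 0-2 cols 4-5 -> outside (col miss)
  B: rows 1-4 cols 0-3 -> covers
  C: rows 3-4 cols 2-3 -> outside (row miss)
Count covering = 1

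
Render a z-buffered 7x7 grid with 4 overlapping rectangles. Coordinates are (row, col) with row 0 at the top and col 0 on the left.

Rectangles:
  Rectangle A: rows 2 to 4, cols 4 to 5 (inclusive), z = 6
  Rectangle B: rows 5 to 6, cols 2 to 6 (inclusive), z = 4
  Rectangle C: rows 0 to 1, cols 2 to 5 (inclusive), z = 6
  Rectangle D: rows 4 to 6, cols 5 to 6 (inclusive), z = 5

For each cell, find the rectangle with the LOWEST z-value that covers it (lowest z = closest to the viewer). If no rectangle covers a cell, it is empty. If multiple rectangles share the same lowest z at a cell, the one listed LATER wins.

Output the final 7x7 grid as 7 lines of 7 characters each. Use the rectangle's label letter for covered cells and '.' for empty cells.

..CCCC.
..CCCC.
....AA.
....AA.
....ADD
..BBBBB
..BBBBB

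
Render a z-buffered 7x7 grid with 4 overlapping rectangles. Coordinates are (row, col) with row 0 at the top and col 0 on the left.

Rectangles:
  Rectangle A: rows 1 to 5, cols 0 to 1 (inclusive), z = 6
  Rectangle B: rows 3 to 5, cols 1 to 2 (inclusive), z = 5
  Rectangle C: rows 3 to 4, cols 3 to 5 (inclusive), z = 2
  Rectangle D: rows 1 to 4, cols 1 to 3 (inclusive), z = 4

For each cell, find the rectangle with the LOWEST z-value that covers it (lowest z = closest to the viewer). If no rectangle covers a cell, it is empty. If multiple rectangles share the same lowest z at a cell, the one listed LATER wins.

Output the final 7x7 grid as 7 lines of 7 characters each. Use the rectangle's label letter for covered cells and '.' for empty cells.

.......
ADDD...
ADDD...
ADDCCC.
ADDCCC.
ABB....
.......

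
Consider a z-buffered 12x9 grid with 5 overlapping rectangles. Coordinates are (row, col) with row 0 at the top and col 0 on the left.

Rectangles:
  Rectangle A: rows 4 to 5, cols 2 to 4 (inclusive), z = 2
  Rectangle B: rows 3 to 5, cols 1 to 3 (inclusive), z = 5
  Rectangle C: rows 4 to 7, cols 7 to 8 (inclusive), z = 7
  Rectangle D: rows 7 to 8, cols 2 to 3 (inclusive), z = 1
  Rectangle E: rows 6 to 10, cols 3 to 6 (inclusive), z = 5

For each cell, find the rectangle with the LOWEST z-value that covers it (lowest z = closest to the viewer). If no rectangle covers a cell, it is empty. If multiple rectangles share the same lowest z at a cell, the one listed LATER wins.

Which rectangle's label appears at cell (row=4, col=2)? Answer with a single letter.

Answer: A

Derivation:
Check cell (4,2):
  A: rows 4-5 cols 2-4 z=2 -> covers; best now A (z=2)
  B: rows 3-5 cols 1-3 z=5 -> covers; best now A (z=2)
  C: rows 4-7 cols 7-8 -> outside (col miss)
  D: rows 7-8 cols 2-3 -> outside (row miss)
  E: rows 6-10 cols 3-6 -> outside (row miss)
Winner: A at z=2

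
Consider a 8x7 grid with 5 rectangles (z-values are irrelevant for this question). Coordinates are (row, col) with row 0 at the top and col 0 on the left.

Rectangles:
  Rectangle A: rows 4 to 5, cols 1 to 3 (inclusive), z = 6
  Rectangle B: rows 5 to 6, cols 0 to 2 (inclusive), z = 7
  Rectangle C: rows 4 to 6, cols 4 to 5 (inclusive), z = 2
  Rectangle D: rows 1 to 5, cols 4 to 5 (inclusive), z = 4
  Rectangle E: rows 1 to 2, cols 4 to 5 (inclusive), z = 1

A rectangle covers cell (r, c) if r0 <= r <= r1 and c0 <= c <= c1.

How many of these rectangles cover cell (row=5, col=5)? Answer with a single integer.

Check cell (5,5):
  A: rows 4-5 cols 1-3 -> outside (col miss)
  B: rows 5-6 cols 0-2 -> outside (col miss)
  C: rows 4-6 cols 4-5 -> covers
  D: rows 1-5 cols 4-5 -> covers
  E: rows 1-2 cols 4-5 -> outside (row miss)
Count covering = 2

Answer: 2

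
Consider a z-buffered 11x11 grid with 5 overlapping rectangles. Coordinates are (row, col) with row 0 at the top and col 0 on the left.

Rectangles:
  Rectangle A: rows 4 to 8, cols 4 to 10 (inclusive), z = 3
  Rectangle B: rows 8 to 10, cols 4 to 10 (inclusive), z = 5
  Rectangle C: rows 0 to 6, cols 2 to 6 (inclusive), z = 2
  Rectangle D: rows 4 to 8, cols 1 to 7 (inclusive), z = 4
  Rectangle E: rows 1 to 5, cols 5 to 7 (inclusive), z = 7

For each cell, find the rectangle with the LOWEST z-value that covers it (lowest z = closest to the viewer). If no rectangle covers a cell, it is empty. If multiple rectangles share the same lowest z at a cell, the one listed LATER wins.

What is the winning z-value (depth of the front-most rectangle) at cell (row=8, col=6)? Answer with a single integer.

Answer: 3

Derivation:
Check cell (8,6):
  A: rows 4-8 cols 4-10 z=3 -> covers; best now A (z=3)
  B: rows 8-10 cols 4-10 z=5 -> covers; best now A (z=3)
  C: rows 0-6 cols 2-6 -> outside (row miss)
  D: rows 4-8 cols 1-7 z=4 -> covers; best now A (z=3)
  E: rows 1-5 cols 5-7 -> outside (row miss)
Winner: A at z=3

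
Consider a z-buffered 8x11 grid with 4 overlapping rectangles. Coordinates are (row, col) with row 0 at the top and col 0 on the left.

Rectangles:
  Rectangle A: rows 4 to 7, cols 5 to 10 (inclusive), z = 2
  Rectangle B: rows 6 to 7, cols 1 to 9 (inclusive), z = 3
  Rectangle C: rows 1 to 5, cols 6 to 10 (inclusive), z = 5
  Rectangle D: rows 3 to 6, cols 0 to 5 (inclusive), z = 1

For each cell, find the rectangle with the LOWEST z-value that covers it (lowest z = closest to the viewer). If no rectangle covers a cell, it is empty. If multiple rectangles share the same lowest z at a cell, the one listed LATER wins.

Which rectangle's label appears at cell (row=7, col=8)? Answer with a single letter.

Answer: A

Derivation:
Check cell (7,8):
  A: rows 4-7 cols 5-10 z=2 -> covers; best now A (z=2)
  B: rows 6-7 cols 1-9 z=3 -> covers; best now A (z=2)
  C: rows 1-5 cols 6-10 -> outside (row miss)
  D: rows 3-6 cols 0-5 -> outside (row miss)
Winner: A at z=2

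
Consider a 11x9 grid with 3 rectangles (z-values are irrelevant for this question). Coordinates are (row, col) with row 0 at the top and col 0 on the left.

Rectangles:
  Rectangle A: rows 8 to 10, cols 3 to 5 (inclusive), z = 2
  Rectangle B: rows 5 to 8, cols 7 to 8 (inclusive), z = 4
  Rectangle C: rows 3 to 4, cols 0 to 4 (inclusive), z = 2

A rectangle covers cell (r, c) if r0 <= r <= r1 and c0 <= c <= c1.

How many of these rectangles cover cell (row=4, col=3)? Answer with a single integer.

Answer: 1

Derivation:
Check cell (4,3):
  A: rows 8-10 cols 3-5 -> outside (row miss)
  B: rows 5-8 cols 7-8 -> outside (row miss)
  C: rows 3-4 cols 0-4 -> covers
Count covering = 1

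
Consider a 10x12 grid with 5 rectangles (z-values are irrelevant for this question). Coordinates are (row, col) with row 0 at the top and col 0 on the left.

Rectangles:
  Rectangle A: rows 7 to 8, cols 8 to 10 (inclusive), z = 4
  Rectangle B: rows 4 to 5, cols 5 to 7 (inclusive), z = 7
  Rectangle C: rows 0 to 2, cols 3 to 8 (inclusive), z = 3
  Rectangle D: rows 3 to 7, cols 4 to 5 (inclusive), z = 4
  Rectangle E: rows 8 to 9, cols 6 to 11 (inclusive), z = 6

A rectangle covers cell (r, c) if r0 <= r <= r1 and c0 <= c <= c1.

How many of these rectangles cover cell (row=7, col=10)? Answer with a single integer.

Answer: 1

Derivation:
Check cell (7,10):
  A: rows 7-8 cols 8-10 -> covers
  B: rows 4-5 cols 5-7 -> outside (row miss)
  C: rows 0-2 cols 3-8 -> outside (row miss)
  D: rows 3-7 cols 4-5 -> outside (col miss)
  E: rows 8-9 cols 6-11 -> outside (row miss)
Count covering = 1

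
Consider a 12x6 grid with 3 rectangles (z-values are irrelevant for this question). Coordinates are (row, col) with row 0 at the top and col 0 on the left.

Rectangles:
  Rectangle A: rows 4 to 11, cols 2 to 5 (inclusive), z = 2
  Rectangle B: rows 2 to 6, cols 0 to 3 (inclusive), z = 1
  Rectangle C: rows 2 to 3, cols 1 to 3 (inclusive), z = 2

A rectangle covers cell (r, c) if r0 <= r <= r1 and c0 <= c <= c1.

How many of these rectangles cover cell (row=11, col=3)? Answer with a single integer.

Check cell (11,3):
  A: rows 4-11 cols 2-5 -> covers
  B: rows 2-6 cols 0-3 -> outside (row miss)
  C: rows 2-3 cols 1-3 -> outside (row miss)
Count covering = 1

Answer: 1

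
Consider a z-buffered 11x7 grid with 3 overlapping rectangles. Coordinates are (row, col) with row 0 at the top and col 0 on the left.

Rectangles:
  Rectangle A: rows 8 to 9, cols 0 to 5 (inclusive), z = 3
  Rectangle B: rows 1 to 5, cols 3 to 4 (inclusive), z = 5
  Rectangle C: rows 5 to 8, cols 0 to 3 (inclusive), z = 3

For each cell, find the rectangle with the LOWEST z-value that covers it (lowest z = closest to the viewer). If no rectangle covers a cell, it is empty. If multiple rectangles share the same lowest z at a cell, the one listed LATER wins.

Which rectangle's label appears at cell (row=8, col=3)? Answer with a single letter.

Check cell (8,3):
  A: rows 8-9 cols 0-5 z=3 -> covers; best now A (z=3)
  B: rows 1-5 cols 3-4 -> outside (row miss)
  C: rows 5-8 cols 0-3 z=3 -> covers; best now C (z=3)
Winner: C at z=3

Answer: C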